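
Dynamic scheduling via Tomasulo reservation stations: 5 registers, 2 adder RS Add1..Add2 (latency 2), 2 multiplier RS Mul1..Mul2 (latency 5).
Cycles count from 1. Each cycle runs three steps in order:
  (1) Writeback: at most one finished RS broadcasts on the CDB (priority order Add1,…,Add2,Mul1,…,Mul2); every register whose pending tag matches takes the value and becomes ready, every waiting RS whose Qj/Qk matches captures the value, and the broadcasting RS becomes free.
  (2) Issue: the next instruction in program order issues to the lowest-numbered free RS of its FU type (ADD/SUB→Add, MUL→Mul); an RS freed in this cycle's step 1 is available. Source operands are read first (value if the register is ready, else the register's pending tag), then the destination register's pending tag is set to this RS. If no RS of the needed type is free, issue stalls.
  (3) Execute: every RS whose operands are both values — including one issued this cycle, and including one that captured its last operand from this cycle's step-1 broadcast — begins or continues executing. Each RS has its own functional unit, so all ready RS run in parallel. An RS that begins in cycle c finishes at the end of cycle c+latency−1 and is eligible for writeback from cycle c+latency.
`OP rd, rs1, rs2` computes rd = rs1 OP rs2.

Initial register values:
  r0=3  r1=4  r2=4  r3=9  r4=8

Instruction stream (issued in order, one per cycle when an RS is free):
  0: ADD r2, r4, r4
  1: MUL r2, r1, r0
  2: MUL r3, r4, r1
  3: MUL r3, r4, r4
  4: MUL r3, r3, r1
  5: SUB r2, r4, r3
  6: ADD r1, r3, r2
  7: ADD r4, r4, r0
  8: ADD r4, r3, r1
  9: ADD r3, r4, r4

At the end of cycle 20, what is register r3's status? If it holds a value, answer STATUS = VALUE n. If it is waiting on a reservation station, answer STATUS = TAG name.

STATUS = VALUE 256

cycle 1: issue ADD r2<-Add1 // r0:3,r1:4,r2:Add1,r3:9,r4:8
cycle 2: issue MUL r2<-Mul1 // r0:3,r1:4,r2:Mul1,r3:9,r4:8
cycle 3: CDB Add1=16; issue MUL r3<-Mul2 // r0:3,r1:4,r2:Mul1,r3:Mul2,r4:8
cycle 4: stall // r0:3,r1:4,r2:Mul1,r3:Mul2,r4:8
cycle 5: stall // r0:3,r1:4,r2:Mul1,r3:Mul2,r4:8
cycle 6: stall // r0:3,r1:4,r2:Mul1,r3:Mul2,r4:8
cycle 7: CDB Mul1=12; issue MUL r3<-Mul1 // r0:3,r1:4,r2:12,r3:Mul1,r4:8
cycle 8: CDB Mul2=32; issue MUL r3<-Mul2 // r0:3,r1:4,r2:12,r3:Mul2,r4:8
cycle 9: issue SUB r2<-Add1 // r0:3,r1:4,r2:Add1,r3:Mul2,r4:8
cycle 10: issue ADD r1<-Add2 // r0:3,r1:Add2,r2:Add1,r3:Mul2,r4:8
cycle 11: stall // r0:3,r1:Add2,r2:Add1,r3:Mul2,r4:8
cycle 12: CDB Mul1=64; stall // r0:3,r1:Add2,r2:Add1,r3:Mul2,r4:8
cycle 13: stall // r0:3,r1:Add2,r2:Add1,r3:Mul2,r4:8
cycle 14: stall // r0:3,r1:Add2,r2:Add1,r3:Mul2,r4:8
cycle 15: stall // r0:3,r1:Add2,r2:Add1,r3:Mul2,r4:8
cycle 16: stall // r0:3,r1:Add2,r2:Add1,r3:Mul2,r4:8
cycle 17: CDB Mul2=256; stall // r0:3,r1:Add2,r2:Add1,r3:256,r4:8
cycle 18: stall // r0:3,r1:Add2,r2:Add1,r3:256,r4:8
cycle 19: CDB Add1=-248; issue ADD r4<-Add1 // r0:3,r1:Add2,r2:-248,r3:256,r4:Add1
cycle 20: stall // r0:3,r1:Add2,r2:-248,r3:256,r4:Add1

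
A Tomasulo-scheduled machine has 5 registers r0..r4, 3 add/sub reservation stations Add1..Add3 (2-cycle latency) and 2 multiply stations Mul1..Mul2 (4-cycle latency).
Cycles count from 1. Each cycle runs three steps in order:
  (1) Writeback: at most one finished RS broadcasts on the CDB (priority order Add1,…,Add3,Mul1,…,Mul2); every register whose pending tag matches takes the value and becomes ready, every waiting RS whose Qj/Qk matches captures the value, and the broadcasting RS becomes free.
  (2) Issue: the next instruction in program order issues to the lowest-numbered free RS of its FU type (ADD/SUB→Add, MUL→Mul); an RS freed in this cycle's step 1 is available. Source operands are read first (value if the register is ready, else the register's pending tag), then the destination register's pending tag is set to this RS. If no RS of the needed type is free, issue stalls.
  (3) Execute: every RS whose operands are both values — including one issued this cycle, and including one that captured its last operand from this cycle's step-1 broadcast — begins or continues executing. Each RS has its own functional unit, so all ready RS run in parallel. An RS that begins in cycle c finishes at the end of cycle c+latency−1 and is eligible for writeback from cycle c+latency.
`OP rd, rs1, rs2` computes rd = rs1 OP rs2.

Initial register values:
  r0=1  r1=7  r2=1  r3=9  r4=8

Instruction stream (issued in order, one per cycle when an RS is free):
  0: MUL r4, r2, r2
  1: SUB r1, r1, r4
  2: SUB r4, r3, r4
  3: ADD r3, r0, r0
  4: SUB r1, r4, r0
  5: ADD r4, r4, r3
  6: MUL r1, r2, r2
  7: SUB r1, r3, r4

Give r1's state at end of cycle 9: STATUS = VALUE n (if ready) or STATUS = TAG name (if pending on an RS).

STATUS = TAG Add2

cycle 1: issue MUL r4<-Mul1 // r0:1,r1:7,r2:1,r3:9,r4:Mul1
cycle 2: issue SUB r1<-Add1 // r0:1,r1:Add1,r2:1,r3:9,r4:Mul1
cycle 3: issue SUB r4<-Add2 // r0:1,r1:Add1,r2:1,r3:9,r4:Add2
cycle 4: issue ADD r3<-Add3 // r0:1,r1:Add1,r2:1,r3:Add3,r4:Add2
cycle 5: CDB Mul1=1; stall // r0:1,r1:Add1,r2:1,r3:Add3,r4:Add2
cycle 6: CDB Add3=2; issue SUB r1<-Add3 // r0:1,r1:Add3,r2:1,r3:2,r4:Add2
cycle 7: CDB Add1=6; issue ADD r4<-Add1 // r0:1,r1:Add3,r2:1,r3:2,r4:Add1
cycle 8: CDB Add2=8; issue MUL r1<-Mul1 // r0:1,r1:Mul1,r2:1,r3:2,r4:Add1
cycle 9: issue SUB r1<-Add2 // r0:1,r1:Add2,r2:1,r3:2,r4:Add1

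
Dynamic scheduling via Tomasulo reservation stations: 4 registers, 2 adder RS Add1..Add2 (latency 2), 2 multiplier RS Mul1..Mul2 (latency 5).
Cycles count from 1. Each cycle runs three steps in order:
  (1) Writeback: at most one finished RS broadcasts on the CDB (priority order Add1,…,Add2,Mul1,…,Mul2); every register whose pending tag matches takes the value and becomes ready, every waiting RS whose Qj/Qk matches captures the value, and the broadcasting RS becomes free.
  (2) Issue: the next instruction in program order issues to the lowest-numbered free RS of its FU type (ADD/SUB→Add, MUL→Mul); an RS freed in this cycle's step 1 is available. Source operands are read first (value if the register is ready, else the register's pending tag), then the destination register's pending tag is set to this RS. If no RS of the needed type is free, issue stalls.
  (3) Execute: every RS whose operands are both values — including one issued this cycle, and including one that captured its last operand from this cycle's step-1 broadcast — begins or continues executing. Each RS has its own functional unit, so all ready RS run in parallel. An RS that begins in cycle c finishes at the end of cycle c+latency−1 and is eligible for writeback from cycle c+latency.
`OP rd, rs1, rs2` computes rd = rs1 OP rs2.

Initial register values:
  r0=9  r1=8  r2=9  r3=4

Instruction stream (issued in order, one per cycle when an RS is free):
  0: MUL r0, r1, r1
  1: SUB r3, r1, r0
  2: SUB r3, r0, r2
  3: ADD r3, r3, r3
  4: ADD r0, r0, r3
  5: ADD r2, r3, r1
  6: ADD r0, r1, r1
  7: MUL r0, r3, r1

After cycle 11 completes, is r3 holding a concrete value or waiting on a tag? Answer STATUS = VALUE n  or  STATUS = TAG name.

cycle 1: issue MUL r0<-Mul1 // r0:Mul1,r1:8,r2:9,r3:4
cycle 2: issue SUB r3<-Add1 // r0:Mul1,r1:8,r2:9,r3:Add1
cycle 3: issue SUB r3<-Add2 // r0:Mul1,r1:8,r2:9,r3:Add2
cycle 4: stall // r0:Mul1,r1:8,r2:9,r3:Add2
cycle 5: stall // r0:Mul1,r1:8,r2:9,r3:Add2
cycle 6: CDB Mul1=64; stall // r0:64,r1:8,r2:9,r3:Add2
cycle 7: stall // r0:64,r1:8,r2:9,r3:Add2
cycle 8: CDB Add1=-56; issue ADD r3<-Add1 // r0:64,r1:8,r2:9,r3:Add1
cycle 9: CDB Add2=55; issue ADD r0<-Add2 // r0:Add2,r1:8,r2:9,r3:Add1
cycle 10: stall // r0:Add2,r1:8,r2:9,r3:Add1
cycle 11: CDB Add1=110; issue ADD r2<-Add1 // r0:Add2,r1:8,r2:Add1,r3:110

STATUS = VALUE 110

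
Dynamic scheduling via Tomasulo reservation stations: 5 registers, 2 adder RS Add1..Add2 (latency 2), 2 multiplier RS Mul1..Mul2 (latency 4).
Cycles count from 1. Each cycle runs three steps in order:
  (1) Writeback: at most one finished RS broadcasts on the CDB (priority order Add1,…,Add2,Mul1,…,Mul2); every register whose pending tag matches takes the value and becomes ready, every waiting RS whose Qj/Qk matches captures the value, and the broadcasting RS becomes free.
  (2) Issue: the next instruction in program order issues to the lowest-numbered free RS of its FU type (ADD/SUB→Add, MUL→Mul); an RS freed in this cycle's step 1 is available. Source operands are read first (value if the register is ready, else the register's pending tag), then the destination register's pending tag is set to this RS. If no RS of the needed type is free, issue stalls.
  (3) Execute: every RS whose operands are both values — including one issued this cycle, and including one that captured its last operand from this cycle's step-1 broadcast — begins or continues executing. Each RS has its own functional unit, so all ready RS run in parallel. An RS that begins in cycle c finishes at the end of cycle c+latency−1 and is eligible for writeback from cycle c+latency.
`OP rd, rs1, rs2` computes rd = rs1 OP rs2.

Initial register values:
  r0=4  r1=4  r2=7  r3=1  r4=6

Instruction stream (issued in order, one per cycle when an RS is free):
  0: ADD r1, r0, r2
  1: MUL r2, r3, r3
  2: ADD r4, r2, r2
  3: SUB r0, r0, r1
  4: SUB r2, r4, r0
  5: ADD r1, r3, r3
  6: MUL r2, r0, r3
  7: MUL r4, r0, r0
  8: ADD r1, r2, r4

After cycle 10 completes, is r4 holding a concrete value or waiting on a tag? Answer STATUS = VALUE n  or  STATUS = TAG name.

STATUS = VALUE 2

c1: issue ADD r1<-Add1 | r0:4,r1:Add1,r2:7,r3:1,r4:6
c2: issue MUL r2<-Mul1 | r0:4,r1:Add1,r2:Mul1,r3:1,r4:6
c3: CDB Add1=11; issue ADD r4<-Add1 | r0:4,r1:11,r2:Mul1,r3:1,r4:Add1
c4: issue SUB r0<-Add2 | r0:Add2,r1:11,r2:Mul1,r3:1,r4:Add1
c5: stall | r0:Add2,r1:11,r2:Mul1,r3:1,r4:Add1
c6: CDB Add2=-7; issue SUB r2<-Add2 | r0:-7,r1:11,r2:Add2,r3:1,r4:Add1
c7: CDB Mul1=1; stall | r0:-7,r1:11,r2:Add2,r3:1,r4:Add1
c8: stall | r0:-7,r1:11,r2:Add2,r3:1,r4:Add1
c9: CDB Add1=2; issue ADD r1<-Add1 | r0:-7,r1:Add1,r2:Add2,r3:1,r4:2
c10: issue MUL r2<-Mul1 | r0:-7,r1:Add1,r2:Mul1,r3:1,r4:2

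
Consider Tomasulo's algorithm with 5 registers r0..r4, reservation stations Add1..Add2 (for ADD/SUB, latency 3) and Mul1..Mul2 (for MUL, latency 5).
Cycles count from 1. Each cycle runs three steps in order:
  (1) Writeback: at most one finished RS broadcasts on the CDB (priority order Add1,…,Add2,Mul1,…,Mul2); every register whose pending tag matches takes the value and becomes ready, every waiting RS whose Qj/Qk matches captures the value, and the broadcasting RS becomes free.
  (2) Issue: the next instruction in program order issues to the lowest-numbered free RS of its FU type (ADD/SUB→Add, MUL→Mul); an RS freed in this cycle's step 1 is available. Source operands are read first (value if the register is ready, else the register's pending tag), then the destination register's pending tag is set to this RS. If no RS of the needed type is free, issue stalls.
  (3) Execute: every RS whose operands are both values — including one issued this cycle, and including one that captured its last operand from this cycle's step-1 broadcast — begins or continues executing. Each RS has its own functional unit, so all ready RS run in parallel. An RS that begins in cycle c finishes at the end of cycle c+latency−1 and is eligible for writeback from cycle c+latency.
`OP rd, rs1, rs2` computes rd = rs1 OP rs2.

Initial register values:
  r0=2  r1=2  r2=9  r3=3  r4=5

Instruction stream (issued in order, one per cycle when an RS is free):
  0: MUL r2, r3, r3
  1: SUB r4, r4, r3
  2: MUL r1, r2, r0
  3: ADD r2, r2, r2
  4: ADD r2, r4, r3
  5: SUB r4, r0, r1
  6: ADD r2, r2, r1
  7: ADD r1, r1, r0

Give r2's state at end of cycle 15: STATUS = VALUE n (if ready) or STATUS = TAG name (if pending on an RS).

STATUS = VALUE 23

c1: issue MUL r2<-Mul1 | r0:2,r1:2,r2:Mul1,r3:3,r4:5
c2: issue SUB r4<-Add1 | r0:2,r1:2,r2:Mul1,r3:3,r4:Add1
c3: issue MUL r1<-Mul2 | r0:2,r1:Mul2,r2:Mul1,r3:3,r4:Add1
c4: issue ADD r2<-Add2 | r0:2,r1:Mul2,r2:Add2,r3:3,r4:Add1
c5: CDB Add1=2; issue ADD r2<-Add1 | r0:2,r1:Mul2,r2:Add1,r3:3,r4:2
c6: CDB Mul1=9; stall | r0:2,r1:Mul2,r2:Add1,r3:3,r4:2
c7: stall | r0:2,r1:Mul2,r2:Add1,r3:3,r4:2
c8: CDB Add1=5; issue SUB r4<-Add1 | r0:2,r1:Mul2,r2:5,r3:3,r4:Add1
c9: CDB Add2=18; issue ADD r2<-Add2 | r0:2,r1:Mul2,r2:Add2,r3:3,r4:Add1
c10: stall | r0:2,r1:Mul2,r2:Add2,r3:3,r4:Add1
c11: CDB Mul2=18; stall | r0:2,r1:18,r2:Add2,r3:3,r4:Add1
c12: stall | r0:2,r1:18,r2:Add2,r3:3,r4:Add1
c13: stall | r0:2,r1:18,r2:Add2,r3:3,r4:Add1
c14: CDB Add1=-16; issue ADD r1<-Add1 | r0:2,r1:Add1,r2:Add2,r3:3,r4:-16
c15: CDB Add2=23 | r0:2,r1:Add1,r2:23,r3:3,r4:-16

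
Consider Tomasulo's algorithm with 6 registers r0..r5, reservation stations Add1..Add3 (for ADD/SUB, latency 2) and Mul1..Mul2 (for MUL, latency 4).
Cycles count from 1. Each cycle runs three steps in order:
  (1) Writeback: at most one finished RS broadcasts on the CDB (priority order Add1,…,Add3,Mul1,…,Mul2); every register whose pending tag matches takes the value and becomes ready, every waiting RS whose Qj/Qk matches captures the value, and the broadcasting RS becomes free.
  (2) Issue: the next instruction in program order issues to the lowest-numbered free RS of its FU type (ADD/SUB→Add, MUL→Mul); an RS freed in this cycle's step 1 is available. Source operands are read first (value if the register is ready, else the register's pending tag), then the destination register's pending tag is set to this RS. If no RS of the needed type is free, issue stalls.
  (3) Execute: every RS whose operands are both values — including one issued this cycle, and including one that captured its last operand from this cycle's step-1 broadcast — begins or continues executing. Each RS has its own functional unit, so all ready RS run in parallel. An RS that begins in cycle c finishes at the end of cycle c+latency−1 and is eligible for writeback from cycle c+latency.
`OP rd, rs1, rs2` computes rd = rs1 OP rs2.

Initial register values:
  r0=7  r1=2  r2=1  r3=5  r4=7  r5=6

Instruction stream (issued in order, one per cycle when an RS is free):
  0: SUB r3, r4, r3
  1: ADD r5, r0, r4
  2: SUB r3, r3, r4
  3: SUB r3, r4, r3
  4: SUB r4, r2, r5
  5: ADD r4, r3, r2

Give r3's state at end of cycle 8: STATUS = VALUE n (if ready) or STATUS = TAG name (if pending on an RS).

STATUS = VALUE 12

  c1: issue SUB r3<-Add1  regs: r0:7,r1:2,r2:1,r3:Add1,r4:7,r5:6
  c2: issue ADD r5<-Add2  regs: r0:7,r1:2,r2:1,r3:Add1,r4:7,r5:Add2
  c3: CDB Add1=2; issue SUB r3<-Add1  regs: r0:7,r1:2,r2:1,r3:Add1,r4:7,r5:Add2
  c4: CDB Add2=14; issue SUB r3<-Add2  regs: r0:7,r1:2,r2:1,r3:Add2,r4:7,r5:14
  c5: CDB Add1=-5; issue SUB r4<-Add1  regs: r0:7,r1:2,r2:1,r3:Add2,r4:Add1,r5:14
  c6: issue ADD r4<-Add3  regs: r0:7,r1:2,r2:1,r3:Add2,r4:Add3,r5:14
  c7: CDB Add1=-13  regs: r0:7,r1:2,r2:1,r3:Add2,r4:Add3,r5:14
  c8: CDB Add2=12  regs: r0:7,r1:2,r2:1,r3:12,r4:Add3,r5:14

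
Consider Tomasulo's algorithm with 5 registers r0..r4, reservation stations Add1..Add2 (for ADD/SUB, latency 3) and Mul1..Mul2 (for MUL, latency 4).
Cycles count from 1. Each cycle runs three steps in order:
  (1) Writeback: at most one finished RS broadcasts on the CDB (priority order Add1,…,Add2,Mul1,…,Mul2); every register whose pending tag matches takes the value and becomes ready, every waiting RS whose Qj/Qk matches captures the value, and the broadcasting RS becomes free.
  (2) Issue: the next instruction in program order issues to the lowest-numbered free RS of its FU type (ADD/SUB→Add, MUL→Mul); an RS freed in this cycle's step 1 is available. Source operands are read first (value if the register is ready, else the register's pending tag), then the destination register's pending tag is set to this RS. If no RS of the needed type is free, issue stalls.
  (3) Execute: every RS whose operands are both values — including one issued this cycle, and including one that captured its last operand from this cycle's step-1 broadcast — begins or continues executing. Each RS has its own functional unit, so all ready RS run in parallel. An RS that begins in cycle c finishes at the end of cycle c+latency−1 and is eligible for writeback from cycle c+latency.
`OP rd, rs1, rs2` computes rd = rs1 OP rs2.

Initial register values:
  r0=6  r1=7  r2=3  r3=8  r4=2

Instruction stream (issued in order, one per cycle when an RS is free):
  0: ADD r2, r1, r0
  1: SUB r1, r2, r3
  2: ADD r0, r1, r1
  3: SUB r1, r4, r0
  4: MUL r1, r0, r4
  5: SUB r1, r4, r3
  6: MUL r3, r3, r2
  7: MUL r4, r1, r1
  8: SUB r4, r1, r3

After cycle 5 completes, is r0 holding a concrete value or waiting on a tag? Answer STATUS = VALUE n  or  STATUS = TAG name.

STATUS = TAG Add1

cycle 1: issue ADD r2<-Add1 // r0:6,r1:7,r2:Add1,r3:8,r4:2
cycle 2: issue SUB r1<-Add2 // r0:6,r1:Add2,r2:Add1,r3:8,r4:2
cycle 3: stall // r0:6,r1:Add2,r2:Add1,r3:8,r4:2
cycle 4: CDB Add1=13; issue ADD r0<-Add1 // r0:Add1,r1:Add2,r2:13,r3:8,r4:2
cycle 5: stall // r0:Add1,r1:Add2,r2:13,r3:8,r4:2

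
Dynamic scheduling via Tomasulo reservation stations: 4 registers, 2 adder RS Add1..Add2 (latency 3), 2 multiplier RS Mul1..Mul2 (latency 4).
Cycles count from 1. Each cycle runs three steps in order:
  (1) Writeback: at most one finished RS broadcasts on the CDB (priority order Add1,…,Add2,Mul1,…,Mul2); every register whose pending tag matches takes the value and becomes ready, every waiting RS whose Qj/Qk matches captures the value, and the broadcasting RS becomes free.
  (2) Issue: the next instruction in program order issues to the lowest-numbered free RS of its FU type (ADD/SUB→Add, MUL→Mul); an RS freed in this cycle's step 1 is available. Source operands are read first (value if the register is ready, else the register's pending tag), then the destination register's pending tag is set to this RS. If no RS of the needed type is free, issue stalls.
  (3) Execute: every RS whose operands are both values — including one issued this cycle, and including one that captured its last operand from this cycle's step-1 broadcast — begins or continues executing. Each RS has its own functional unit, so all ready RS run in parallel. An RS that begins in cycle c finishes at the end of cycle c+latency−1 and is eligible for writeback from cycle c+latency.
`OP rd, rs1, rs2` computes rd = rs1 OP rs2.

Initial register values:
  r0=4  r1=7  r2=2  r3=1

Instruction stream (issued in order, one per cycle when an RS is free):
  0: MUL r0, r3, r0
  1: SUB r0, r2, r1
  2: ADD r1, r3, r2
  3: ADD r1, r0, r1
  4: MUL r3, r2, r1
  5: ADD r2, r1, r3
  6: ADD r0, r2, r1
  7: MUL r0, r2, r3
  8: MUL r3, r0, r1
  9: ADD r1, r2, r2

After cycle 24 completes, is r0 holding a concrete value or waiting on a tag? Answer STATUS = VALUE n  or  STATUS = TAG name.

STATUS = VALUE 24

c1: issue MUL r0<-Mul1 | r0:Mul1,r1:7,r2:2,r3:1
c2: issue SUB r0<-Add1 | r0:Add1,r1:7,r2:2,r3:1
c3: issue ADD r1<-Add2 | r0:Add1,r1:Add2,r2:2,r3:1
c4: stall | r0:Add1,r1:Add2,r2:2,r3:1
c5: CDB Add1=-5; issue ADD r1<-Add1 | r0:-5,r1:Add1,r2:2,r3:1
c6: CDB Add2=3; issue MUL r3<-Mul2 | r0:-5,r1:Add1,r2:2,r3:Mul2
c7: CDB Mul1=4; issue ADD r2<-Add2 | r0:-5,r1:Add1,r2:Add2,r3:Mul2
c8: stall | r0:-5,r1:Add1,r2:Add2,r3:Mul2
c9: CDB Add1=-2; issue ADD r0<-Add1 | r0:Add1,r1:-2,r2:Add2,r3:Mul2
c10: issue MUL r0<-Mul1 | r0:Mul1,r1:-2,r2:Add2,r3:Mul2
c11: stall | r0:Mul1,r1:-2,r2:Add2,r3:Mul2
c12: stall | r0:Mul1,r1:-2,r2:Add2,r3:Mul2
c13: CDB Mul2=-4; issue MUL r3<-Mul2 | r0:Mul1,r1:-2,r2:Add2,r3:Mul2
c14: stall | r0:Mul1,r1:-2,r2:Add2,r3:Mul2
c15: stall | r0:Mul1,r1:-2,r2:Add2,r3:Mul2
c16: CDB Add2=-6; issue ADD r1<-Add2 | r0:Mul1,r1:Add2,r2:-6,r3:Mul2
c17: - | r0:Mul1,r1:Add2,r2:-6,r3:Mul2
c18: - | r0:Mul1,r1:Add2,r2:-6,r3:Mul2
c19: CDB Add1=-8 | r0:Mul1,r1:Add2,r2:-6,r3:Mul2
c20: CDB Add2=-12 | r0:Mul1,r1:-12,r2:-6,r3:Mul2
c21: CDB Mul1=24 | r0:24,r1:-12,r2:-6,r3:Mul2
c22: - | r0:24,r1:-12,r2:-6,r3:Mul2
c23: - | r0:24,r1:-12,r2:-6,r3:Mul2
c24: - | r0:24,r1:-12,r2:-6,r3:Mul2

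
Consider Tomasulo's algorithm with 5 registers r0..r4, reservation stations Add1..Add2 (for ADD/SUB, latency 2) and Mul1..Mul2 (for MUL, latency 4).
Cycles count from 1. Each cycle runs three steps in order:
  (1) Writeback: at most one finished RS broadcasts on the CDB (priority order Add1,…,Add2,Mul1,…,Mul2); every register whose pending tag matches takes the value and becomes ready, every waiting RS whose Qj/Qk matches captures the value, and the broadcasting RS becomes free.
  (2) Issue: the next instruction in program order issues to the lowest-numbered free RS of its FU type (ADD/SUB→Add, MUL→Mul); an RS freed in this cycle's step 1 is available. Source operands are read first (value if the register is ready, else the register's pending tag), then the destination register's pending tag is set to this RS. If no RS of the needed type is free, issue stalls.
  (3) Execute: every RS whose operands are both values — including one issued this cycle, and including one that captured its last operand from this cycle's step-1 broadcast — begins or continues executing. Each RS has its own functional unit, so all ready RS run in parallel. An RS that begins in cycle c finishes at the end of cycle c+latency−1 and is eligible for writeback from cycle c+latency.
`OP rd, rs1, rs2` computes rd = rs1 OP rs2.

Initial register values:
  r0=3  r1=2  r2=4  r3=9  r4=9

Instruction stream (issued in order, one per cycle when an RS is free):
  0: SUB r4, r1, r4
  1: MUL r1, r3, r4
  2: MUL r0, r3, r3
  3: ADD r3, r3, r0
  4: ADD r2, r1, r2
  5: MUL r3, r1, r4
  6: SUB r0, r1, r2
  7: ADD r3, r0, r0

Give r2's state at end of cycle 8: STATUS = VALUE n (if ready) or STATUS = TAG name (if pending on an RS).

STATUS = TAG Add2

  c1: issue SUB r4<-Add1  regs: r0:3,r1:2,r2:4,r3:9,r4:Add1
  c2: issue MUL r1<-Mul1  regs: r0:3,r1:Mul1,r2:4,r3:9,r4:Add1
  c3: CDB Add1=-7; issue MUL r0<-Mul2  regs: r0:Mul2,r1:Mul1,r2:4,r3:9,r4:-7
  c4: issue ADD r3<-Add1  regs: r0:Mul2,r1:Mul1,r2:4,r3:Add1,r4:-7
  c5: issue ADD r2<-Add2  regs: r0:Mul2,r1:Mul1,r2:Add2,r3:Add1,r4:-7
  c6: stall  regs: r0:Mul2,r1:Mul1,r2:Add2,r3:Add1,r4:-7
  c7: CDB Mul1=-63; issue MUL r3<-Mul1  regs: r0:Mul2,r1:-63,r2:Add2,r3:Mul1,r4:-7
  c8: CDB Mul2=81; stall  regs: r0:81,r1:-63,r2:Add2,r3:Mul1,r4:-7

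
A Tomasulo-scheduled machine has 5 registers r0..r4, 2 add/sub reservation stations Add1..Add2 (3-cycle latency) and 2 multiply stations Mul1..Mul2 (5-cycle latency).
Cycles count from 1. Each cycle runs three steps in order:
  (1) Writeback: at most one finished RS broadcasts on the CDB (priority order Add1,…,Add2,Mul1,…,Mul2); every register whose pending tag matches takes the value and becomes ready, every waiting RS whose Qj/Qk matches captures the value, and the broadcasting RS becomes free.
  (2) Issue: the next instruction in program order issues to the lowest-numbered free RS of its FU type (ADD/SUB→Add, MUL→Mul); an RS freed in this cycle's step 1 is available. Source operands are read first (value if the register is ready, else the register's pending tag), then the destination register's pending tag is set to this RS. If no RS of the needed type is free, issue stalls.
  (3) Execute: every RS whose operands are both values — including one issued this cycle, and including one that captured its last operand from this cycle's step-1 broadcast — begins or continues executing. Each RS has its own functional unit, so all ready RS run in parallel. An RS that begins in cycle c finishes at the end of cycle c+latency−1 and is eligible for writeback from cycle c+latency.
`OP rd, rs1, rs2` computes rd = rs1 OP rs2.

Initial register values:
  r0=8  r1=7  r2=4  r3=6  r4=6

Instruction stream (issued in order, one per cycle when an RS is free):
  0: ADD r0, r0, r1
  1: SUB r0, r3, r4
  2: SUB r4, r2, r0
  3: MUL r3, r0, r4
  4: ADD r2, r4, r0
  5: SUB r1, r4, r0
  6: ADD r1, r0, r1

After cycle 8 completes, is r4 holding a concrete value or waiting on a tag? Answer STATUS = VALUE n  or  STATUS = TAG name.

cycle 1: issue ADD r0<-Add1 // r0:Add1,r1:7,r2:4,r3:6,r4:6
cycle 2: issue SUB r0<-Add2 // r0:Add2,r1:7,r2:4,r3:6,r4:6
cycle 3: stall // r0:Add2,r1:7,r2:4,r3:6,r4:6
cycle 4: CDB Add1=15; issue SUB r4<-Add1 // r0:Add2,r1:7,r2:4,r3:6,r4:Add1
cycle 5: CDB Add2=0; issue MUL r3<-Mul1 // r0:0,r1:7,r2:4,r3:Mul1,r4:Add1
cycle 6: issue ADD r2<-Add2 // r0:0,r1:7,r2:Add2,r3:Mul1,r4:Add1
cycle 7: stall // r0:0,r1:7,r2:Add2,r3:Mul1,r4:Add1
cycle 8: CDB Add1=4; issue SUB r1<-Add1 // r0:0,r1:Add1,r2:Add2,r3:Mul1,r4:4

STATUS = VALUE 4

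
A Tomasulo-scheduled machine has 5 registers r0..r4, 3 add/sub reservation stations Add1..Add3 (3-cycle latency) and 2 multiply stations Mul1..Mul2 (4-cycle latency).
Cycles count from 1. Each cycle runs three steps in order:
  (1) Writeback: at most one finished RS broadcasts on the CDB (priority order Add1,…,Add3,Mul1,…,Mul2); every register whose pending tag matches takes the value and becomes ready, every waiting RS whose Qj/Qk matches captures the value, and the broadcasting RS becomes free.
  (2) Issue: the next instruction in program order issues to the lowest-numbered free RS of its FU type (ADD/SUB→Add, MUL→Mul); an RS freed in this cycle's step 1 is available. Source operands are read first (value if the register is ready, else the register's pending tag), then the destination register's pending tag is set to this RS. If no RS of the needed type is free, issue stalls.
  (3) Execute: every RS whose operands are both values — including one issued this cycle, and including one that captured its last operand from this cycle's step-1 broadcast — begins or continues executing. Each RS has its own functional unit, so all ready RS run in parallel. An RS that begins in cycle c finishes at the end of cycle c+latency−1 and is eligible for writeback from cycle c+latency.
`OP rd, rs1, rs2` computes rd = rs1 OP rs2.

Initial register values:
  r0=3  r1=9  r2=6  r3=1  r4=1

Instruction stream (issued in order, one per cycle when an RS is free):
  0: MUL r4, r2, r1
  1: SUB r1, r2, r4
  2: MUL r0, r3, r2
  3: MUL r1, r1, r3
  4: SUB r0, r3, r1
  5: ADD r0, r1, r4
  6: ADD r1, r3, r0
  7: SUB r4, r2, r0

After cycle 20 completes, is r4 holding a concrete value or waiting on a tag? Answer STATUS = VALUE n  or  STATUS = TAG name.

STATUS = VALUE 0

c1: issue MUL r4<-Mul1 | r0:3,r1:9,r2:6,r3:1,r4:Mul1
c2: issue SUB r1<-Add1 | r0:3,r1:Add1,r2:6,r3:1,r4:Mul1
c3: issue MUL r0<-Mul2 | r0:Mul2,r1:Add1,r2:6,r3:1,r4:Mul1
c4: stall | r0:Mul2,r1:Add1,r2:6,r3:1,r4:Mul1
c5: CDB Mul1=54; issue MUL r1<-Mul1 | r0:Mul2,r1:Mul1,r2:6,r3:1,r4:54
c6: issue SUB r0<-Add2 | r0:Add2,r1:Mul1,r2:6,r3:1,r4:54
c7: CDB Mul2=6; issue ADD r0<-Add3 | r0:Add3,r1:Mul1,r2:6,r3:1,r4:54
c8: CDB Add1=-48; issue ADD r1<-Add1 | r0:Add3,r1:Add1,r2:6,r3:1,r4:54
c9: stall | r0:Add3,r1:Add1,r2:6,r3:1,r4:54
c10: stall | r0:Add3,r1:Add1,r2:6,r3:1,r4:54
c11: stall | r0:Add3,r1:Add1,r2:6,r3:1,r4:54
c12: CDB Mul1=-48; stall | r0:Add3,r1:Add1,r2:6,r3:1,r4:54
c13: stall | r0:Add3,r1:Add1,r2:6,r3:1,r4:54
c14: stall | r0:Add3,r1:Add1,r2:6,r3:1,r4:54
c15: CDB Add2=49; issue SUB r4<-Add2 | r0:Add3,r1:Add1,r2:6,r3:1,r4:Add2
c16: CDB Add3=6 | r0:6,r1:Add1,r2:6,r3:1,r4:Add2
c17: - | r0:6,r1:Add1,r2:6,r3:1,r4:Add2
c18: - | r0:6,r1:Add1,r2:6,r3:1,r4:Add2
c19: CDB Add1=7 | r0:6,r1:7,r2:6,r3:1,r4:Add2
c20: CDB Add2=0 | r0:6,r1:7,r2:6,r3:1,r4:0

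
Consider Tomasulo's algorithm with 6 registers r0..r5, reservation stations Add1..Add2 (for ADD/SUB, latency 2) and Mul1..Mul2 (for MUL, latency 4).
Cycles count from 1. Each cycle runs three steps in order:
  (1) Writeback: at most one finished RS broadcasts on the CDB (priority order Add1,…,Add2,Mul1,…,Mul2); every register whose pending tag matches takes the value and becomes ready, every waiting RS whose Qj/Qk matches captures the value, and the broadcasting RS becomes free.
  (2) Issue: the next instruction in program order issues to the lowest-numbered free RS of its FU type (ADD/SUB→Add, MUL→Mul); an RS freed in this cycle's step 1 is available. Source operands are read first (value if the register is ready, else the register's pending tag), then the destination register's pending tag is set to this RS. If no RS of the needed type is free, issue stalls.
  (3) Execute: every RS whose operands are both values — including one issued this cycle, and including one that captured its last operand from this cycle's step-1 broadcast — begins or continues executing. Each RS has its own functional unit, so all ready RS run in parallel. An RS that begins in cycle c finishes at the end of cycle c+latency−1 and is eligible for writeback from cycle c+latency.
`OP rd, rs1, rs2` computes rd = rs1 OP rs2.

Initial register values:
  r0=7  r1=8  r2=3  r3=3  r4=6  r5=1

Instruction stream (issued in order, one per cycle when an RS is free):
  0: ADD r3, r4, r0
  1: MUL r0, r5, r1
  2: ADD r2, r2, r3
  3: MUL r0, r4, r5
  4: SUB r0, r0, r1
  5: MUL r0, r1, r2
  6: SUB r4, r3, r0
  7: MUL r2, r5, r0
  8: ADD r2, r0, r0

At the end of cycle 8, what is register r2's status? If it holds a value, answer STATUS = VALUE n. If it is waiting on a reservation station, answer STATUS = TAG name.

c1: issue ADD r3<-Add1 | r0:7,r1:8,r2:3,r3:Add1,r4:6,r5:1
c2: issue MUL r0<-Mul1 | r0:Mul1,r1:8,r2:3,r3:Add1,r4:6,r5:1
c3: CDB Add1=13; issue ADD r2<-Add1 | r0:Mul1,r1:8,r2:Add1,r3:13,r4:6,r5:1
c4: issue MUL r0<-Mul2 | r0:Mul2,r1:8,r2:Add1,r3:13,r4:6,r5:1
c5: CDB Add1=16; issue SUB r0<-Add1 | r0:Add1,r1:8,r2:16,r3:13,r4:6,r5:1
c6: CDB Mul1=8; issue MUL r0<-Mul1 | r0:Mul1,r1:8,r2:16,r3:13,r4:6,r5:1
c7: issue SUB r4<-Add2 | r0:Mul1,r1:8,r2:16,r3:13,r4:Add2,r5:1
c8: CDB Mul2=6; issue MUL r2<-Mul2 | r0:Mul1,r1:8,r2:Mul2,r3:13,r4:Add2,r5:1

STATUS = TAG Mul2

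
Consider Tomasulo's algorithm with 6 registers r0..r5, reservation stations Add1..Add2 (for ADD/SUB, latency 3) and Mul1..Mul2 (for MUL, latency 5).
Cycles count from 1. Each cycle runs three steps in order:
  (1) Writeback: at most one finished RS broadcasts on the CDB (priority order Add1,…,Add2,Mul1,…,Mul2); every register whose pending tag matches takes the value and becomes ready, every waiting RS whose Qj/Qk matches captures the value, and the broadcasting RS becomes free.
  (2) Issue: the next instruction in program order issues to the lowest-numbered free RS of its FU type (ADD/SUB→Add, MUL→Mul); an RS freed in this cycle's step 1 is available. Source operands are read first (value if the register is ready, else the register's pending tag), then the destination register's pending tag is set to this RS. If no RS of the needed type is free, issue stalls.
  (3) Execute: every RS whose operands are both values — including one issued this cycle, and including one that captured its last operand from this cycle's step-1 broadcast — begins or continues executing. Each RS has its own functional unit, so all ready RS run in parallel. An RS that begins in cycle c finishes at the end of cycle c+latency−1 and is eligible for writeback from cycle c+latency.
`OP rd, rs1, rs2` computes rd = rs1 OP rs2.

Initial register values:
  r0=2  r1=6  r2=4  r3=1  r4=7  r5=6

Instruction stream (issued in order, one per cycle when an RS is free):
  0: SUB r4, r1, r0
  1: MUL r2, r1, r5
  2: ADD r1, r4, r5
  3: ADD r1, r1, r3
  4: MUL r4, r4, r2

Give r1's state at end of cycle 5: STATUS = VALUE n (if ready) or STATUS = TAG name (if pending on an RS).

STATUS = TAG Add1

c1: issue SUB r4<-Add1 | r0:2,r1:6,r2:4,r3:1,r4:Add1,r5:6
c2: issue MUL r2<-Mul1 | r0:2,r1:6,r2:Mul1,r3:1,r4:Add1,r5:6
c3: issue ADD r1<-Add2 | r0:2,r1:Add2,r2:Mul1,r3:1,r4:Add1,r5:6
c4: CDB Add1=4; issue ADD r1<-Add1 | r0:2,r1:Add1,r2:Mul1,r3:1,r4:4,r5:6
c5: issue MUL r4<-Mul2 | r0:2,r1:Add1,r2:Mul1,r3:1,r4:Mul2,r5:6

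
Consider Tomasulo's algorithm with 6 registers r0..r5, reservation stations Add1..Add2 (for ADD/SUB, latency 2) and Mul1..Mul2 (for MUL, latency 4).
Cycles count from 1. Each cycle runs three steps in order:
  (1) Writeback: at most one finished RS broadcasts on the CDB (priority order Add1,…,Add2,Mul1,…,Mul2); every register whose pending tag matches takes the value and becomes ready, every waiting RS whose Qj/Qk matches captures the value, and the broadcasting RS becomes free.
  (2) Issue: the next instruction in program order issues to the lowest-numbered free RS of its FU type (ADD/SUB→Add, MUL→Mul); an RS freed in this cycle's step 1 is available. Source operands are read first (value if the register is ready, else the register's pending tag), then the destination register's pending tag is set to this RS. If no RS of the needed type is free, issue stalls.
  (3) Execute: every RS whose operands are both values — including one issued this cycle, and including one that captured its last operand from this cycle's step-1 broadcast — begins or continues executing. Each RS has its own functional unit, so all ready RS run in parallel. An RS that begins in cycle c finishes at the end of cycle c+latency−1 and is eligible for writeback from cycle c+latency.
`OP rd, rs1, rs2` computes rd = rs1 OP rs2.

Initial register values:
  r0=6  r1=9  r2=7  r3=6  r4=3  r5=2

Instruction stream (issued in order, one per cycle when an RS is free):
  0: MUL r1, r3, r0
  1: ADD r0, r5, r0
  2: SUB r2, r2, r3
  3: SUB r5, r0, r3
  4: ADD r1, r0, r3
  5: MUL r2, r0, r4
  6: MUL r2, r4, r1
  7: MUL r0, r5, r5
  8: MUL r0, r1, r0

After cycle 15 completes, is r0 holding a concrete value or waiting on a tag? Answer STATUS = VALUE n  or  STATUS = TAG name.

STATUS = TAG Mul1

c1: issue MUL r1<-Mul1 | r0:6,r1:Mul1,r2:7,r3:6,r4:3,r5:2
c2: issue ADD r0<-Add1 | r0:Add1,r1:Mul1,r2:7,r3:6,r4:3,r5:2
c3: issue SUB r2<-Add2 | r0:Add1,r1:Mul1,r2:Add2,r3:6,r4:3,r5:2
c4: CDB Add1=8; issue SUB r5<-Add1 | r0:8,r1:Mul1,r2:Add2,r3:6,r4:3,r5:Add1
c5: CDB Add2=1; issue ADD r1<-Add2 | r0:8,r1:Add2,r2:1,r3:6,r4:3,r5:Add1
c6: CDB Add1=2; issue MUL r2<-Mul2 | r0:8,r1:Add2,r2:Mul2,r3:6,r4:3,r5:2
c7: CDB Add2=14; stall | r0:8,r1:14,r2:Mul2,r3:6,r4:3,r5:2
c8: CDB Mul1=36; issue MUL r2<-Mul1 | r0:8,r1:14,r2:Mul1,r3:6,r4:3,r5:2
c9: stall | r0:8,r1:14,r2:Mul1,r3:6,r4:3,r5:2
c10: CDB Mul2=24; issue MUL r0<-Mul2 | r0:Mul2,r1:14,r2:Mul1,r3:6,r4:3,r5:2
c11: stall | r0:Mul2,r1:14,r2:Mul1,r3:6,r4:3,r5:2
c12: CDB Mul1=42; issue MUL r0<-Mul1 | r0:Mul1,r1:14,r2:42,r3:6,r4:3,r5:2
c13: - | r0:Mul1,r1:14,r2:42,r3:6,r4:3,r5:2
c14: CDB Mul2=4 | r0:Mul1,r1:14,r2:42,r3:6,r4:3,r5:2
c15: - | r0:Mul1,r1:14,r2:42,r3:6,r4:3,r5:2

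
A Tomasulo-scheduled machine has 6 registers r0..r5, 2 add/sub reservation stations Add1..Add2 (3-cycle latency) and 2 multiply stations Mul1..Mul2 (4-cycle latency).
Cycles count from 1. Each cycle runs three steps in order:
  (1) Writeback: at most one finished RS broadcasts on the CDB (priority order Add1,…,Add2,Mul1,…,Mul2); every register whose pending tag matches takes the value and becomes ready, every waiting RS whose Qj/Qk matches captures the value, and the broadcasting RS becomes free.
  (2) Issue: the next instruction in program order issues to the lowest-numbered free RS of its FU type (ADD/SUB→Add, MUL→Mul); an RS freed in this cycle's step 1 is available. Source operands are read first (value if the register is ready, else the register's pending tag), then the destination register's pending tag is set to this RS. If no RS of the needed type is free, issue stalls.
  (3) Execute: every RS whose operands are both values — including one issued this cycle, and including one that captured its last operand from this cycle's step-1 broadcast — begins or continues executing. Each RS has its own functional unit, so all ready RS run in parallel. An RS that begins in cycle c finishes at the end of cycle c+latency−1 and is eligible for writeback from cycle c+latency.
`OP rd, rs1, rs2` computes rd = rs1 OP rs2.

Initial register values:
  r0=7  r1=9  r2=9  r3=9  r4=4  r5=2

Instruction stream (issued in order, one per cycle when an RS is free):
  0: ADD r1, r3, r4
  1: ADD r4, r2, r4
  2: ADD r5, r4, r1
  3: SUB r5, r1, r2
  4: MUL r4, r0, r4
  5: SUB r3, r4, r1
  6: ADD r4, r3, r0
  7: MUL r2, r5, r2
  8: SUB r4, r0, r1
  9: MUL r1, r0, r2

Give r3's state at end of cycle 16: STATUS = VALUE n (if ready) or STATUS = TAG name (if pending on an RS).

  c1: issue ADD r1<-Add1  regs: r0:7,r1:Add1,r2:9,r3:9,r4:4,r5:2
  c2: issue ADD r4<-Add2  regs: r0:7,r1:Add1,r2:9,r3:9,r4:Add2,r5:2
  c3: stall  regs: r0:7,r1:Add1,r2:9,r3:9,r4:Add2,r5:2
  c4: CDB Add1=13; issue ADD r5<-Add1  regs: r0:7,r1:13,r2:9,r3:9,r4:Add2,r5:Add1
  c5: CDB Add2=13; issue SUB r5<-Add2  regs: r0:7,r1:13,r2:9,r3:9,r4:13,r5:Add2
  c6: issue MUL r4<-Mul1  regs: r0:7,r1:13,r2:9,r3:9,r4:Mul1,r5:Add2
  c7: stall  regs: r0:7,r1:13,r2:9,r3:9,r4:Mul1,r5:Add2
  c8: CDB Add1=26; issue SUB r3<-Add1  regs: r0:7,r1:13,r2:9,r3:Add1,r4:Mul1,r5:Add2
  c9: CDB Add2=4; issue ADD r4<-Add2  regs: r0:7,r1:13,r2:9,r3:Add1,r4:Add2,r5:4
  c10: CDB Mul1=91; issue MUL r2<-Mul1  regs: r0:7,r1:13,r2:Mul1,r3:Add1,r4:Add2,r5:4
  c11: stall  regs: r0:7,r1:13,r2:Mul1,r3:Add1,r4:Add2,r5:4
  c12: stall  regs: r0:7,r1:13,r2:Mul1,r3:Add1,r4:Add2,r5:4
  c13: CDB Add1=78; issue SUB r4<-Add1  regs: r0:7,r1:13,r2:Mul1,r3:78,r4:Add1,r5:4
  c14: CDB Mul1=36; issue MUL r1<-Mul1  regs: r0:7,r1:Mul1,r2:36,r3:78,r4:Add1,r5:4
  c15: -  regs: r0:7,r1:Mul1,r2:36,r3:78,r4:Add1,r5:4
  c16: CDB Add1=-6  regs: r0:7,r1:Mul1,r2:36,r3:78,r4:-6,r5:4

STATUS = VALUE 78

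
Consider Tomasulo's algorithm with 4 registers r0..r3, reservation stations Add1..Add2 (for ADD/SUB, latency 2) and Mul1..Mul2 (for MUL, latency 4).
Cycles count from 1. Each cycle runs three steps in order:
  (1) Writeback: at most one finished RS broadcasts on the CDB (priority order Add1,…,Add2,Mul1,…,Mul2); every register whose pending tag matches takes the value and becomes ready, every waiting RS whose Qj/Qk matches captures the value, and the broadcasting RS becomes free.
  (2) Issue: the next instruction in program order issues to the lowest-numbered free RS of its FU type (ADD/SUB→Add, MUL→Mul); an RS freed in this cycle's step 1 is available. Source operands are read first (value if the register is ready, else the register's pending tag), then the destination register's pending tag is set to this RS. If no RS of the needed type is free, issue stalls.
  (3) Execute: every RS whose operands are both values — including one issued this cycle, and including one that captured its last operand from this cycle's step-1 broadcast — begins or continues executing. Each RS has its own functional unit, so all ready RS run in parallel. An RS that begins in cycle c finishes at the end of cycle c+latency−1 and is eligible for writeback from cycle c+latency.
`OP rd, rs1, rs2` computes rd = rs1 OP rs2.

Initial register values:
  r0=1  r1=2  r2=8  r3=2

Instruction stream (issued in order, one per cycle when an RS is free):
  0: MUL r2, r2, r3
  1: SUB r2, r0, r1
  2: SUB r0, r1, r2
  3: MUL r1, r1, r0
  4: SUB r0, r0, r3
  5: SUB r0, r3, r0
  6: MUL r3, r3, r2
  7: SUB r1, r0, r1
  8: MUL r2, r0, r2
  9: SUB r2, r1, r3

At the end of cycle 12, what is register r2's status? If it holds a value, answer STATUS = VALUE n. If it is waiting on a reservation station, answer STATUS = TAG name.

  c1: issue MUL r2<-Mul1  regs: r0:1,r1:2,r2:Mul1,r3:2
  c2: issue SUB r2<-Add1  regs: r0:1,r1:2,r2:Add1,r3:2
  c3: issue SUB r0<-Add2  regs: r0:Add2,r1:2,r2:Add1,r3:2
  c4: CDB Add1=-1; issue MUL r1<-Mul2  regs: r0:Add2,r1:Mul2,r2:-1,r3:2
  c5: CDB Mul1=16; issue SUB r0<-Add1  regs: r0:Add1,r1:Mul2,r2:-1,r3:2
  c6: CDB Add2=3; issue SUB r0<-Add2  regs: r0:Add2,r1:Mul2,r2:-1,r3:2
  c7: issue MUL r3<-Mul1  regs: r0:Add2,r1:Mul2,r2:-1,r3:Mul1
  c8: CDB Add1=1; issue SUB r1<-Add1  regs: r0:Add2,r1:Add1,r2:-1,r3:Mul1
  c9: stall  regs: r0:Add2,r1:Add1,r2:-1,r3:Mul1
  c10: CDB Add2=1; stall  regs: r0:1,r1:Add1,r2:-1,r3:Mul1
  c11: CDB Mul1=-2; issue MUL r2<-Mul1  regs: r0:1,r1:Add1,r2:Mul1,r3:-2
  c12: CDB Mul2=6; issue SUB r2<-Add2  regs: r0:1,r1:Add1,r2:Add2,r3:-2

STATUS = TAG Add2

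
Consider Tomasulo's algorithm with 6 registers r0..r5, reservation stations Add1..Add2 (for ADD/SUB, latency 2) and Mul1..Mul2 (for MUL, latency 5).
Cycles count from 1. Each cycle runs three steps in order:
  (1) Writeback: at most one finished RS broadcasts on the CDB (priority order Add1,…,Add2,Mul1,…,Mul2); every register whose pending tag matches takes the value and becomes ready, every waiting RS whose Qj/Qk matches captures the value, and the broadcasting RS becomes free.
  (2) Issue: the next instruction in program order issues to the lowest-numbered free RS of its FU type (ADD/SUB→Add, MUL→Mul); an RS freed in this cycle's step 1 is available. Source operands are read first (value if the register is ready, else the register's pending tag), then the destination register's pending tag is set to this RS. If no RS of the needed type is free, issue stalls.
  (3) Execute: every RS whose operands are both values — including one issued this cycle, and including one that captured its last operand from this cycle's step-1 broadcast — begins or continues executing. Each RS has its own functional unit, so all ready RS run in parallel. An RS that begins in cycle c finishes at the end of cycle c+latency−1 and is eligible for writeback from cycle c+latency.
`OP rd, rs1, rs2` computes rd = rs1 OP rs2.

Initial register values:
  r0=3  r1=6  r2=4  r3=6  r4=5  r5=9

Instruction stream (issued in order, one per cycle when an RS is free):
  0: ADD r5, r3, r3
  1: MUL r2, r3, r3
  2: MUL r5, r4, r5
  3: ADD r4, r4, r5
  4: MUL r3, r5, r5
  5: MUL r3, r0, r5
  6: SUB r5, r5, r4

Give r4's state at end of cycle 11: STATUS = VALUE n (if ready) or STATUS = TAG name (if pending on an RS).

STATUS = VALUE 65

  c1: issue ADD r5<-Add1  regs: r0:3,r1:6,r2:4,r3:6,r4:5,r5:Add1
  c2: issue MUL r2<-Mul1  regs: r0:3,r1:6,r2:Mul1,r3:6,r4:5,r5:Add1
  c3: CDB Add1=12; issue MUL r5<-Mul2  regs: r0:3,r1:6,r2:Mul1,r3:6,r4:5,r5:Mul2
  c4: issue ADD r4<-Add1  regs: r0:3,r1:6,r2:Mul1,r3:6,r4:Add1,r5:Mul2
  c5: stall  regs: r0:3,r1:6,r2:Mul1,r3:6,r4:Add1,r5:Mul2
  c6: stall  regs: r0:3,r1:6,r2:Mul1,r3:6,r4:Add1,r5:Mul2
  c7: CDB Mul1=36; issue MUL r3<-Mul1  regs: r0:3,r1:6,r2:36,r3:Mul1,r4:Add1,r5:Mul2
  c8: CDB Mul2=60; issue MUL r3<-Mul2  regs: r0:3,r1:6,r2:36,r3:Mul2,r4:Add1,r5:60
  c9: issue SUB r5<-Add2  regs: r0:3,r1:6,r2:36,r3:Mul2,r4:Add1,r5:Add2
  c10: CDB Add1=65  regs: r0:3,r1:6,r2:36,r3:Mul2,r4:65,r5:Add2
  c11: -  regs: r0:3,r1:6,r2:36,r3:Mul2,r4:65,r5:Add2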